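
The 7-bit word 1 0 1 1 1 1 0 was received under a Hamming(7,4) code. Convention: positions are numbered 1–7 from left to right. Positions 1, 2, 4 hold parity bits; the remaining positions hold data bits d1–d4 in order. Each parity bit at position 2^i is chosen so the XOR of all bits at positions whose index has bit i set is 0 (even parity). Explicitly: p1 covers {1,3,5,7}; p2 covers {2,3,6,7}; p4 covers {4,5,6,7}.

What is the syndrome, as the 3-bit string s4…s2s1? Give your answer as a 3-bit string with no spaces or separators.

s1 (pos 1,3,5,7): 1⊕1⊕1⊕0 = 1
s2 (pos 2,3,6,7): 0⊕1⊕1⊕0 = 0
s4 (pos 4,5,6,7): 1⊕1⊕1⊕0 = 1
Syndrome s4…s1 = 101 → error at position 5.

101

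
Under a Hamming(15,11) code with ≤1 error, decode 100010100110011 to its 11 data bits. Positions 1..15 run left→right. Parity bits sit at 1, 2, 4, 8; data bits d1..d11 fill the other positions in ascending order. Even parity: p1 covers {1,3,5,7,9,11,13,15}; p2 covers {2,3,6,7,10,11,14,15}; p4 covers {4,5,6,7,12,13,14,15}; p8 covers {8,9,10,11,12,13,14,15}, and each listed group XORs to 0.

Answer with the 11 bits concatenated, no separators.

11010110011

s1 (pos 1,3,5,7,9,11,13,15): 1⊕0⊕1⊕1⊕0⊕1⊕0⊕1 = 1
s2 (pos 2,3,6,7,10,11,14,15): 0⊕0⊕0⊕1⊕1⊕1⊕1⊕1 = 1
s4 (pos 4,5,6,7,12,13,14,15): 0⊕1⊕0⊕1⊕0⊕0⊕1⊕1 = 0
s8 (pos 8,9,10,11,12,13,14,15): 0⊕0⊕1⊕1⊕0⊕0⊕1⊕1 = 0
Syndrome s8…s1 = 0011 → error at position 3.
Flip position 3: 100010100110011 → 101010100110011
Read data bits from positions 3,5,6,7,9,10,11,12,13,14,15: 11010110011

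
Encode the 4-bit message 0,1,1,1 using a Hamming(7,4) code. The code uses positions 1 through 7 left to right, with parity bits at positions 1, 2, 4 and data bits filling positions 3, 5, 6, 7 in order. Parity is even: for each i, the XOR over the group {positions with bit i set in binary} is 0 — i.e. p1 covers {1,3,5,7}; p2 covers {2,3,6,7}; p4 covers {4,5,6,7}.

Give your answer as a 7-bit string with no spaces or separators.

0001111

Place data at non-parity positions: p1 p2 0 p4 1 1 1
p1 (pos 1,3,5,7): XOR of data positions = 0⊕1⊕1 = 0
p2 (pos 2,3,6,7): XOR of data positions = 0⊕1⊕1 = 0
p4 (pos 4,5,6,7): XOR of data positions = 1⊕1⊕1 = 1
Codeword: 0001111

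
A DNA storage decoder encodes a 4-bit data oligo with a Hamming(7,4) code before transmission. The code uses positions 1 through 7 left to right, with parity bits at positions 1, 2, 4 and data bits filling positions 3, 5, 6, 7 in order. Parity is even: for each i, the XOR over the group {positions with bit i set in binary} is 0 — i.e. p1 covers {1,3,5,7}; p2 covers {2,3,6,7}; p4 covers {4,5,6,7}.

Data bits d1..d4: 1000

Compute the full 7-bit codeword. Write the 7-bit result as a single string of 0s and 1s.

Place data at non-parity positions: p1 p2 1 p4 0 0 0
p1 (pos 1,3,5,7): XOR of data positions = 1⊕0⊕0 = 1
p2 (pos 2,3,6,7): XOR of data positions = 1⊕0⊕0 = 1
p4 (pos 4,5,6,7): XOR of data positions = 0⊕0⊕0 = 0
Codeword: 1110000

1110000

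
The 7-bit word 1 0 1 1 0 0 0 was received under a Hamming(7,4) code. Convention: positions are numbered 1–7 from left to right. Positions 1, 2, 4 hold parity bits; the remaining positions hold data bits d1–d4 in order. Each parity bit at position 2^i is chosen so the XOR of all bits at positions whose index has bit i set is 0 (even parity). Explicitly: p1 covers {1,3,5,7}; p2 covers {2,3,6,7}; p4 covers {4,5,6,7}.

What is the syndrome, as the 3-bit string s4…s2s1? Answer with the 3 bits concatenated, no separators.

s1 (pos 1,3,5,7): 1⊕1⊕0⊕0 = 0
s2 (pos 2,3,6,7): 0⊕1⊕0⊕0 = 1
s4 (pos 4,5,6,7): 1⊕0⊕0⊕0 = 1
Syndrome s4…s1 = 110 → error at position 6.

110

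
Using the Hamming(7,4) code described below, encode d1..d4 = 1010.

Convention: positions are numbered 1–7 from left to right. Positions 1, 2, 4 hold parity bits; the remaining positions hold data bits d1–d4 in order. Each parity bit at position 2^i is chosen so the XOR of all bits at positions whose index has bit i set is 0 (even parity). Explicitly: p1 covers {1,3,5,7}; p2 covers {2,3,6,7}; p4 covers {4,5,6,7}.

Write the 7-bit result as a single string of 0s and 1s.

1011010

Place data at non-parity positions: p1 p2 1 p4 0 1 0
p1 (pos 1,3,5,7): XOR of data positions = 1⊕0⊕0 = 1
p2 (pos 2,3,6,7): XOR of data positions = 1⊕1⊕0 = 0
p4 (pos 4,5,6,7): XOR of data positions = 0⊕1⊕0 = 1
Codeword: 1011010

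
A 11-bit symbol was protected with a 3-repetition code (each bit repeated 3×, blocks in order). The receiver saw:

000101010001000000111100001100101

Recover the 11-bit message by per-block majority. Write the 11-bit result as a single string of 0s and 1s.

01000010001

Block 1 (000): 0 ones → 0
Block 2 (101): 2 ones → 1
Block 3 (010): 1 one → 0
Block 4 (001): 1 one → 0
Block 5 (000): 0 ones → 0
Block 6 (000): 0 ones → 0
Block 7 (111): 3 ones → 1
Block 8 (100): 1 one → 0
Block 9 (001): 1 one → 0
Block 10 (100): 1 one → 0
Block 11 (101): 2 ones → 1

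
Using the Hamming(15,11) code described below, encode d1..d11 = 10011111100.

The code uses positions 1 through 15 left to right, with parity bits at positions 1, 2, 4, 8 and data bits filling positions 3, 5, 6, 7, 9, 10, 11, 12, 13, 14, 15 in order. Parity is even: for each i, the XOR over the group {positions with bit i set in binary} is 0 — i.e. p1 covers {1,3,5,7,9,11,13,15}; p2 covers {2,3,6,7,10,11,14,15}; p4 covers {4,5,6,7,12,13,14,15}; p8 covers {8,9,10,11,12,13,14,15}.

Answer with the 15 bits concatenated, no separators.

101100111111100

Place data at non-parity positions: p1 p2 1 p4 0 0 1 p8 1 1 1 1 1 0 0
p1 (pos 1,3,5,7,9,11,13,15): XOR of data positions = 1⊕0⊕1⊕1⊕1⊕1⊕0 = 1
p2 (pos 2,3,6,7,10,11,14,15): XOR of data positions = 1⊕0⊕1⊕1⊕1⊕0⊕0 = 0
p4 (pos 4,5,6,7,12,13,14,15): XOR of data positions = 0⊕0⊕1⊕1⊕1⊕0⊕0 = 1
p8 (pos 8,9,10,11,12,13,14,15): XOR of data positions = 1⊕1⊕1⊕1⊕1⊕0⊕0 = 1
Codeword: 101100111111100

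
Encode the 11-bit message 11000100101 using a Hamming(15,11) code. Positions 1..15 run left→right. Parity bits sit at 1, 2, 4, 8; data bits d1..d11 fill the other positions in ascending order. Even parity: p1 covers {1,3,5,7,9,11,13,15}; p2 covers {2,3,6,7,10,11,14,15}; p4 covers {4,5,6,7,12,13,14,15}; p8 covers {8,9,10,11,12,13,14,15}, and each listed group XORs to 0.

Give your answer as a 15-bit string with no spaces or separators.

011110010100101

Place data at non-parity positions: p1 p2 1 p4 1 0 0 p8 0 1 0 0 1 0 1
p1 (pos 1,3,5,7,9,11,13,15): XOR of data positions = 1⊕1⊕0⊕0⊕0⊕1⊕1 = 0
p2 (pos 2,3,6,7,10,11,14,15): XOR of data positions = 1⊕0⊕0⊕1⊕0⊕0⊕1 = 1
p4 (pos 4,5,6,7,12,13,14,15): XOR of data positions = 1⊕0⊕0⊕0⊕1⊕0⊕1 = 1
p8 (pos 8,9,10,11,12,13,14,15): XOR of data positions = 0⊕1⊕0⊕0⊕1⊕0⊕1 = 1
Codeword: 011110010100101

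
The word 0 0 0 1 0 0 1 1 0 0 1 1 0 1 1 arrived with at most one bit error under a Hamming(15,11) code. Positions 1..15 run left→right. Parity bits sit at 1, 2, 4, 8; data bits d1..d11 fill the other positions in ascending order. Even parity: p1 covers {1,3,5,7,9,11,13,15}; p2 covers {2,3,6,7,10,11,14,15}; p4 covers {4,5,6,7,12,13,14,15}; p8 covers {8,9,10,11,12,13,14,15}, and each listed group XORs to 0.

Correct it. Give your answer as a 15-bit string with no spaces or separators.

s1 (pos 1,3,5,7,9,11,13,15): 0⊕0⊕0⊕1⊕0⊕1⊕0⊕1 = 1
s2 (pos 2,3,6,7,10,11,14,15): 0⊕0⊕0⊕1⊕0⊕1⊕1⊕1 = 0
s4 (pos 4,5,6,7,12,13,14,15): 1⊕0⊕0⊕1⊕1⊕0⊕1⊕1 = 1
s8 (pos 8,9,10,11,12,13,14,15): 1⊕0⊕0⊕1⊕1⊕0⊕1⊕1 = 1
Syndrome s8…s1 = 1101 → error at position 13.
Flip position 13: 000100110011011 → 000100110011111

000100110011111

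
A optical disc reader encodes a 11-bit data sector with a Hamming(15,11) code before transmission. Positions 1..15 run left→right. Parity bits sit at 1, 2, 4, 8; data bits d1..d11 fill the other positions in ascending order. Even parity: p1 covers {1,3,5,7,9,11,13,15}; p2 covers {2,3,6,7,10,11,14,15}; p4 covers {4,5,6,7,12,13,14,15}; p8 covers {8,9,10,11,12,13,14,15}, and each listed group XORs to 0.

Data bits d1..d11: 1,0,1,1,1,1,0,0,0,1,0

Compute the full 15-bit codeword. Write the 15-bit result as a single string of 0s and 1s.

111101111100010

Place data at non-parity positions: p1 p2 1 p4 0 1 1 p8 1 1 0 0 0 1 0
p1 (pos 1,3,5,7,9,11,13,15): XOR of data positions = 1⊕0⊕1⊕1⊕0⊕0⊕0 = 1
p2 (pos 2,3,6,7,10,11,14,15): XOR of data positions = 1⊕1⊕1⊕1⊕0⊕1⊕0 = 1
p4 (pos 4,5,6,7,12,13,14,15): XOR of data positions = 0⊕1⊕1⊕0⊕0⊕1⊕0 = 1
p8 (pos 8,9,10,11,12,13,14,15): XOR of data positions = 1⊕1⊕0⊕0⊕0⊕1⊕0 = 1
Codeword: 111101111100010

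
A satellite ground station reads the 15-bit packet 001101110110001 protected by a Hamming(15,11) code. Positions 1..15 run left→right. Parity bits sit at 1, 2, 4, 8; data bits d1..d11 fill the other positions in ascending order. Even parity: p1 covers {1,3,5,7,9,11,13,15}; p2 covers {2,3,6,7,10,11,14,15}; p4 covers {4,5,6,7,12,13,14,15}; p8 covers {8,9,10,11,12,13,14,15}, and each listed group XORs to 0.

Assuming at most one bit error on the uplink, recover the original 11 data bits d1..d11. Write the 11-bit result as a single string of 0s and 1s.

10110110001

s1 (pos 1,3,5,7,9,11,13,15): 0⊕1⊕0⊕1⊕0⊕1⊕0⊕1 = 0
s2 (pos 2,3,6,7,10,11,14,15): 0⊕1⊕1⊕1⊕1⊕1⊕0⊕1 = 0
s4 (pos 4,5,6,7,12,13,14,15): 1⊕0⊕1⊕1⊕0⊕0⊕0⊕1 = 0
s8 (pos 8,9,10,11,12,13,14,15): 1⊕0⊕1⊕1⊕0⊕0⊕0⊕1 = 0
Syndrome s8…s1 = 0000 → no error.
Read data bits from positions 3,5,6,7,9,10,11,12,13,14,15: 10110110001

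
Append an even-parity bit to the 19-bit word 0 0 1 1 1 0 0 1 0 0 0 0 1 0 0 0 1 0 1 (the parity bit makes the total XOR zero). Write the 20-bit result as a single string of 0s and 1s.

XOR of the 19 data bits: 0⊕0⊕1⊕1⊕1⊕0⊕0⊕1⊕0⊕0⊕0⊕0⊕1⊕0⊕0⊕0⊕1⊕0⊕1 = 1
Parity bit = 1 (so all 20 bits XOR to 0).

00111001000010001011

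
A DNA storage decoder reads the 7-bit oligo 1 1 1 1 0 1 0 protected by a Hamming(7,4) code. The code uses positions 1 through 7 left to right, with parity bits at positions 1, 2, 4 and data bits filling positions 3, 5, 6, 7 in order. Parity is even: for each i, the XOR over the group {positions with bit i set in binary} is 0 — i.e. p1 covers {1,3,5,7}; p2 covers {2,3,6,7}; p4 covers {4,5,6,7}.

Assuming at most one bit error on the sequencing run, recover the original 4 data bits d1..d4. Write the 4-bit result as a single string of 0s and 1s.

1010

s1 (pos 1,3,5,7): 1⊕1⊕0⊕0 = 0
s2 (pos 2,3,6,7): 1⊕1⊕1⊕0 = 1
s4 (pos 4,5,6,7): 1⊕0⊕1⊕0 = 0
Syndrome s4…s1 = 010 → error at position 2.
Flip position 2: 1111010 → 1011010
Read data bits from positions 3,5,6,7: 1010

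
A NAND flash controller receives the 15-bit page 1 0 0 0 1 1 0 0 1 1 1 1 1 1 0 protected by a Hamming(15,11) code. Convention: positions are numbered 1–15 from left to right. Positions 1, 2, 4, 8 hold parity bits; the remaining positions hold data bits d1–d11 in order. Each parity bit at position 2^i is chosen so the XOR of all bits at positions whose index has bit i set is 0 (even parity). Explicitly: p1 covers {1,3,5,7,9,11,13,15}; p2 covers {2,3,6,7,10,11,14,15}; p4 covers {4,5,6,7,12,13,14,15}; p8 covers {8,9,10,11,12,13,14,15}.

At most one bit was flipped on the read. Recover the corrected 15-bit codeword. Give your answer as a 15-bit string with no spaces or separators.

100001001111110

s1 (pos 1,3,5,7,9,11,13,15): 1⊕0⊕1⊕0⊕1⊕1⊕1⊕0 = 1
s2 (pos 2,3,6,7,10,11,14,15): 0⊕0⊕1⊕0⊕1⊕1⊕1⊕0 = 0
s4 (pos 4,5,6,7,12,13,14,15): 0⊕1⊕1⊕0⊕1⊕1⊕1⊕0 = 1
s8 (pos 8,9,10,11,12,13,14,15): 0⊕1⊕1⊕1⊕1⊕1⊕1⊕0 = 0
Syndrome s8…s1 = 0101 → error at position 5.
Flip position 5: 100011001111110 → 100001001111110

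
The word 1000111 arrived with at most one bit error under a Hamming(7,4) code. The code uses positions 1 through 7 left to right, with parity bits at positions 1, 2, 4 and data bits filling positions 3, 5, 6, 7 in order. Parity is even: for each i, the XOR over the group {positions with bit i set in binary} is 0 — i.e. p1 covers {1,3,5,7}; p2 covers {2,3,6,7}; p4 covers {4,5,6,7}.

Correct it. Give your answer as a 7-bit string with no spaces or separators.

1000011

s1 (pos 1,3,5,7): 1⊕0⊕1⊕1 = 1
s2 (pos 2,3,6,7): 0⊕0⊕1⊕1 = 0
s4 (pos 4,5,6,7): 0⊕1⊕1⊕1 = 1
Syndrome s4…s1 = 101 → error at position 5.
Flip position 5: 1000111 → 1000011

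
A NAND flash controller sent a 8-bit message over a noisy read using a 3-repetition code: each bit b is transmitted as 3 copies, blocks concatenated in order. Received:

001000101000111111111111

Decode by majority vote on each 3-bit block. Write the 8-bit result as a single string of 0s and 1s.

00101111

Block 1 (001): 1 one → 0
Block 2 (000): 0 ones → 0
Block 3 (101): 2 ones → 1
Block 4 (000): 0 ones → 0
Block 5 (111): 3 ones → 1
Block 6 (111): 3 ones → 1
Block 7 (111): 3 ones → 1
Block 8 (111): 3 ones → 1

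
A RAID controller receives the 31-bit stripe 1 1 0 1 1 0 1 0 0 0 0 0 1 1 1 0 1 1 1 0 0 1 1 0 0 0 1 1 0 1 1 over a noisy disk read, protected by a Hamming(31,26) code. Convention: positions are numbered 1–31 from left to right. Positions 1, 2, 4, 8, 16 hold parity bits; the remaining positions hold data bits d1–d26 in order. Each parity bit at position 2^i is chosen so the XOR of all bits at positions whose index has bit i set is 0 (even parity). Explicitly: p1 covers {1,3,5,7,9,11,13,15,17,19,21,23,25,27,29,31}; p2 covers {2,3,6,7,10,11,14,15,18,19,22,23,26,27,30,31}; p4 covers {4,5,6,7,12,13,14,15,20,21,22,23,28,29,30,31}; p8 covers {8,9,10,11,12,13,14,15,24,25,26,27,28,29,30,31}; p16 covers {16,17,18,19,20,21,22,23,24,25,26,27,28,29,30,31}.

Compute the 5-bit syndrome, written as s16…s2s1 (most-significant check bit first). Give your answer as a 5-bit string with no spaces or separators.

s1 (pos 1,3,5,7,9,11,13,15,17,19,21,23,25,27,29,31): 1⊕0⊕1⊕1⊕0⊕0⊕1⊕1⊕1⊕1⊕0⊕1⊕0⊕1⊕0⊕1 = 0
s2 (pos 2,3,6,7,10,11,14,15,18,19,22,23,26,27,30,31): 1⊕0⊕0⊕1⊕0⊕0⊕1⊕1⊕1⊕1⊕1⊕1⊕0⊕1⊕1⊕1 = 1
s4 (pos 4,5,6,7,12,13,14,15,20,21,22,23,28,29,30,31): 1⊕1⊕0⊕1⊕0⊕1⊕1⊕1⊕0⊕0⊕1⊕1⊕1⊕0⊕1⊕1 = 1
s8 (pos 8,9,10,11,12,13,14,15,24,25,26,27,28,29,30,31): 0⊕0⊕0⊕0⊕0⊕1⊕1⊕1⊕0⊕0⊕0⊕1⊕1⊕0⊕1⊕1 = 1
s16 (pos 16,17,18,19,20,21,22,23,24,25,26,27,28,29,30,31): 0⊕1⊕1⊕1⊕0⊕0⊕1⊕1⊕0⊕0⊕0⊕1⊕1⊕0⊕1⊕1 = 1
Syndrome s16…s1 = 11110 → error at position 30.

11110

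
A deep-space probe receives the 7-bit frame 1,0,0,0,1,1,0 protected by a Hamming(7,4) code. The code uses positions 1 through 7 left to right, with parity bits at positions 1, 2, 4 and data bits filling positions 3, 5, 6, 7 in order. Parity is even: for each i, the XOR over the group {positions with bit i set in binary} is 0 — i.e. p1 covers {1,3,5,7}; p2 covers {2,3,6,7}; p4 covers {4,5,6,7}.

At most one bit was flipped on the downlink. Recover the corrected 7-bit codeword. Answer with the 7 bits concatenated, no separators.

1100110

s1 (pos 1,3,5,7): 1⊕0⊕1⊕0 = 0
s2 (pos 2,3,6,7): 0⊕0⊕1⊕0 = 1
s4 (pos 4,5,6,7): 0⊕1⊕1⊕0 = 0
Syndrome s4…s1 = 010 → error at position 2.
Flip position 2: 1000110 → 1100110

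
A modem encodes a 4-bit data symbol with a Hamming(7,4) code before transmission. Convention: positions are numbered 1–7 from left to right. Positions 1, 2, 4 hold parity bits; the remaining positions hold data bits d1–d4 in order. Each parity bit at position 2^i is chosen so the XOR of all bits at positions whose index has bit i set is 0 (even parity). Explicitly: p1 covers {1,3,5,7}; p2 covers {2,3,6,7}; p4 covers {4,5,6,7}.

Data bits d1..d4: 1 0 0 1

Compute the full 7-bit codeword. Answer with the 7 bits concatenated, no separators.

Place data at non-parity positions: p1 p2 1 p4 0 0 1
p1 (pos 1,3,5,7): XOR of data positions = 1⊕0⊕1 = 0
p2 (pos 2,3,6,7): XOR of data positions = 1⊕0⊕1 = 0
p4 (pos 4,5,6,7): XOR of data positions = 0⊕0⊕1 = 1
Codeword: 0011001

0011001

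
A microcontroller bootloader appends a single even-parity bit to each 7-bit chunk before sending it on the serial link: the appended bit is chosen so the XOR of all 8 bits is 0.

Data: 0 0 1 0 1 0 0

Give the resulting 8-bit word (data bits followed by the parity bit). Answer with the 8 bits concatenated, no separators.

XOR of the 7 data bits: 0⊕0⊕1⊕0⊕1⊕0⊕0 = 0
Parity bit = 0 (so all 8 bits XOR to 0).

00101000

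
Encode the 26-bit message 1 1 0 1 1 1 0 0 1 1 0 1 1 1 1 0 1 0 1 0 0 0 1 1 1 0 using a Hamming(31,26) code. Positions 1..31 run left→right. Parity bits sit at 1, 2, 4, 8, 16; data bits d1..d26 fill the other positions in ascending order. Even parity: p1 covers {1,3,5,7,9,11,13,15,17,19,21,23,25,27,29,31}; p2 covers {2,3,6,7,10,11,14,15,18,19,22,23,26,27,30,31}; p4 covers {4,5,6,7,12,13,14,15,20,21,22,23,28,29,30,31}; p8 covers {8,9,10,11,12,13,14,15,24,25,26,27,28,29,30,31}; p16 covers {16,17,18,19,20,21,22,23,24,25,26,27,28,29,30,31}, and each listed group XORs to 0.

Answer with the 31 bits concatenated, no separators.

0011101011001101111101010001110

Place data at non-parity positions: p1 p2 1 p4 1 0 1 p8 1 1 0 0 1 1 0 p16 1 1 1 1 0 1 0 1 0 0 0 1 1 1 0
p1 (pos 1,3,5,7,9,11,13,15,17,19,21,23,25,27,29,31): XOR of data positions = 1⊕1⊕1⊕1⊕0⊕1⊕0⊕1⊕1⊕0⊕0⊕0⊕0⊕1⊕0 = 0
p2 (pos 2,3,6,7,10,11,14,15,18,19,22,23,26,27,30,31): XOR of data positions = 1⊕0⊕1⊕1⊕0⊕1⊕0⊕1⊕1⊕1⊕0⊕0⊕0⊕1⊕0 = 0
p4 (pos 4,5,6,7,12,13,14,15,20,21,22,23,28,29,30,31): XOR of data positions = 1⊕0⊕1⊕0⊕1⊕1⊕0⊕1⊕0⊕1⊕0⊕1⊕1⊕1⊕0 = 1
p8 (pos 8,9,10,11,12,13,14,15,24,25,26,27,28,29,30,31): XOR of data positions = 1⊕1⊕0⊕0⊕1⊕1⊕0⊕1⊕0⊕0⊕0⊕1⊕1⊕1⊕0 = 0
p16 (pos 16,17,18,19,20,21,22,23,24,25,26,27,28,29,30,31): XOR of data positions = 1⊕1⊕1⊕1⊕0⊕1⊕0⊕1⊕0⊕0⊕0⊕1⊕1⊕1⊕0 = 1
Codeword: 0011101011001101111101010001110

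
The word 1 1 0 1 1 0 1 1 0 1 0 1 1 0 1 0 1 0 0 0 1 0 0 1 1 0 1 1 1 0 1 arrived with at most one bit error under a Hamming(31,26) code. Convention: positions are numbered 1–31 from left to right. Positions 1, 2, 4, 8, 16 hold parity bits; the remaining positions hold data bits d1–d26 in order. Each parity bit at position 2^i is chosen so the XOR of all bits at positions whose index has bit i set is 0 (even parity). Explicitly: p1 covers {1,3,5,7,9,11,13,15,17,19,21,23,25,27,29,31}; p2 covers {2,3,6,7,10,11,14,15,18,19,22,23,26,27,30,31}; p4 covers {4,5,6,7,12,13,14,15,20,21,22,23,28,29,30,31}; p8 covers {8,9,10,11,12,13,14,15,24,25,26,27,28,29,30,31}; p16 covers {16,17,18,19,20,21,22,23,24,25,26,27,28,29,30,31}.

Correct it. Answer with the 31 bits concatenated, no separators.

1101101111011010100010011011101

s1 (pos 1,3,5,7,9,11,13,15,17,19,21,23,25,27,29,31): 1⊕0⊕1⊕1⊕0⊕0⊕1⊕1⊕1⊕0⊕1⊕0⊕1⊕1⊕1⊕1 = 1
s2 (pos 2,3,6,7,10,11,14,15,18,19,22,23,26,27,30,31): 1⊕0⊕0⊕1⊕1⊕0⊕0⊕1⊕0⊕0⊕0⊕0⊕0⊕1⊕0⊕1 = 0
s4 (pos 4,5,6,7,12,13,14,15,20,21,22,23,28,29,30,31): 1⊕1⊕0⊕1⊕1⊕1⊕0⊕1⊕0⊕1⊕0⊕0⊕1⊕1⊕0⊕1 = 0
s8 (pos 8,9,10,11,12,13,14,15,24,25,26,27,28,29,30,31): 1⊕0⊕1⊕0⊕1⊕1⊕0⊕1⊕1⊕1⊕0⊕1⊕1⊕1⊕0⊕1 = 1
s16 (pos 16,17,18,19,20,21,22,23,24,25,26,27,28,29,30,31): 0⊕1⊕0⊕0⊕0⊕1⊕0⊕0⊕1⊕1⊕0⊕1⊕1⊕1⊕0⊕1 = 0
Syndrome s16…s1 = 01001 → error at position 9.
Flip position 9: 1101101101011010100010011011101 → 1101101111011010100010011011101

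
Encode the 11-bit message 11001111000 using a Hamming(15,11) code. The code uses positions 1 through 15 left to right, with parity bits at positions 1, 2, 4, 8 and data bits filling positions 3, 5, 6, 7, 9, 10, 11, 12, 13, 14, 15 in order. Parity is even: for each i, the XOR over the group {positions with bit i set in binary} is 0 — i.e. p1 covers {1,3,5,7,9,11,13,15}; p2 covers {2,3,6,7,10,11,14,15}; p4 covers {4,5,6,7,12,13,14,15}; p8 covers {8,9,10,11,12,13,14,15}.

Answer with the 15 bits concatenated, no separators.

Place data at non-parity positions: p1 p2 1 p4 1 0 0 p8 1 1 1 1 0 0 0
p1 (pos 1,3,5,7,9,11,13,15): XOR of data positions = 1⊕1⊕0⊕1⊕1⊕0⊕0 = 0
p2 (pos 2,3,6,7,10,11,14,15): XOR of data positions = 1⊕0⊕0⊕1⊕1⊕0⊕0 = 1
p4 (pos 4,5,6,7,12,13,14,15): XOR of data positions = 1⊕0⊕0⊕1⊕0⊕0⊕0 = 0
p8 (pos 8,9,10,11,12,13,14,15): XOR of data positions = 1⊕1⊕1⊕1⊕0⊕0⊕0 = 0
Codeword: 011010001111000

011010001111000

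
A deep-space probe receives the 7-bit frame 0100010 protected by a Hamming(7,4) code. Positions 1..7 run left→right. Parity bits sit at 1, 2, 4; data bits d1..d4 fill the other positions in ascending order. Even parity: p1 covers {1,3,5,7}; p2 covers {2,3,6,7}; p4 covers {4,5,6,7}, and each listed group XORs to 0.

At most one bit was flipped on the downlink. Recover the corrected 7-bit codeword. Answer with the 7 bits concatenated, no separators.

0101010

s1 (pos 1,3,5,7): 0⊕0⊕0⊕0 = 0
s2 (pos 2,3,6,7): 1⊕0⊕1⊕0 = 0
s4 (pos 4,5,6,7): 0⊕0⊕1⊕0 = 1
Syndrome s4…s1 = 100 → error at position 4.
Flip position 4: 0100010 → 0101010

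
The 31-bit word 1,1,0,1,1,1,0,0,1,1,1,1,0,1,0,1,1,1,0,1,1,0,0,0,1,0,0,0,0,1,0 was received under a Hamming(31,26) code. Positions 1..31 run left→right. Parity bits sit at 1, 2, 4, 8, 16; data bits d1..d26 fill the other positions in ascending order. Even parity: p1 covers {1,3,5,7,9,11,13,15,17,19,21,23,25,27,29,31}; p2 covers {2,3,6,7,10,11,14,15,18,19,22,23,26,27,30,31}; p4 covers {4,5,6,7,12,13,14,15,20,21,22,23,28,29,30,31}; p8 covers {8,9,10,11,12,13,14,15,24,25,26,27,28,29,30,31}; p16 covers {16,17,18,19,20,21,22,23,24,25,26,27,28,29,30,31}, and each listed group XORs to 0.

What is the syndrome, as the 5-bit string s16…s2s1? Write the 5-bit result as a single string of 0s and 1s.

s1 (pos 1,3,5,7,9,11,13,15,17,19,21,23,25,27,29,31): 1⊕0⊕1⊕0⊕1⊕1⊕0⊕0⊕1⊕0⊕1⊕0⊕1⊕0⊕0⊕0 = 1
s2 (pos 2,3,6,7,10,11,14,15,18,19,22,23,26,27,30,31): 1⊕0⊕1⊕0⊕1⊕1⊕1⊕0⊕1⊕0⊕0⊕0⊕0⊕0⊕1⊕0 = 1
s4 (pos 4,5,6,7,12,13,14,15,20,21,22,23,28,29,30,31): 1⊕1⊕1⊕0⊕1⊕0⊕1⊕0⊕1⊕1⊕0⊕0⊕0⊕0⊕1⊕0 = 0
s8 (pos 8,9,10,11,12,13,14,15,24,25,26,27,28,29,30,31): 0⊕1⊕1⊕1⊕1⊕0⊕1⊕0⊕0⊕1⊕0⊕0⊕0⊕0⊕1⊕0 = 1
s16 (pos 16,17,18,19,20,21,22,23,24,25,26,27,28,29,30,31): 1⊕1⊕1⊕0⊕1⊕1⊕0⊕0⊕0⊕1⊕0⊕0⊕0⊕0⊕1⊕0 = 1
Syndrome s16…s1 = 11011 → error at position 27.

11011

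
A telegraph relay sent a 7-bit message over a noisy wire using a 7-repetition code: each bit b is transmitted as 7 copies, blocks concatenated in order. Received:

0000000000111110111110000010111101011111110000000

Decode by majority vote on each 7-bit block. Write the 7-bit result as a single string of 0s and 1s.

Block 1 (0000000): 0 ones → 0
Block 2 (0001111): 4 ones → 1
Block 3 (1011111): 6 ones → 1
Block 4 (0000010): 1 one → 0
Block 5 (1111010): 5 ones → 1
Block 6 (1111111): 7 ones → 1
Block 7 (0000000): 0 ones → 0

0110110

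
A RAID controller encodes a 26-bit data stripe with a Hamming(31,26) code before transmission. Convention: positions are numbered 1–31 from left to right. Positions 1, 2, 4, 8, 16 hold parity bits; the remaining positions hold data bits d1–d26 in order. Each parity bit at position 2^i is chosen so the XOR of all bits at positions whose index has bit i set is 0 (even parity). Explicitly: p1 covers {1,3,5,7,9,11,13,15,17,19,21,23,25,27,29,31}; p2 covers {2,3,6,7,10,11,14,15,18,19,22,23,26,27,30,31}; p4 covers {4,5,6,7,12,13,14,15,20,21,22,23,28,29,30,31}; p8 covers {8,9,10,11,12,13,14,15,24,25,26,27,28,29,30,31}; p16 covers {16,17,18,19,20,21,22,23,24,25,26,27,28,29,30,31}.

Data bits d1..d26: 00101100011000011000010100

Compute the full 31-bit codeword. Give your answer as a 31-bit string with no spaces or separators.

Place data at non-parity positions: p1 p2 0 p4 0 1 0 p8 1 1 0 0 0 1 1 p16 0 0 0 0 1 1 0 0 0 0 1 0 1 0 0
p1 (pos 1,3,5,7,9,11,13,15,17,19,21,23,25,27,29,31): XOR of data positions = 0⊕0⊕0⊕1⊕0⊕0⊕1⊕0⊕0⊕1⊕0⊕0⊕1⊕1⊕0 = 1
p2 (pos 2,3,6,7,10,11,14,15,18,19,22,23,26,27,30,31): XOR of data positions = 0⊕1⊕0⊕1⊕0⊕1⊕1⊕0⊕0⊕1⊕0⊕0⊕1⊕0⊕0 = 0
p4 (pos 4,5,6,7,12,13,14,15,20,21,22,23,28,29,30,31): XOR of data positions = 0⊕1⊕0⊕0⊕0⊕1⊕1⊕0⊕1⊕1⊕0⊕0⊕1⊕0⊕0 = 0
p8 (pos 8,9,10,11,12,13,14,15,24,25,26,27,28,29,30,31): XOR of data positions = 1⊕1⊕0⊕0⊕0⊕1⊕1⊕0⊕0⊕0⊕1⊕0⊕1⊕0⊕0 = 0
p16 (pos 16,17,18,19,20,21,22,23,24,25,26,27,28,29,30,31): XOR of data positions = 0⊕0⊕0⊕0⊕1⊕1⊕0⊕0⊕0⊕0⊕1⊕0⊕1⊕0⊕0 = 0
Codeword: 1000010011000110000011000010100

1000010011000110000011000010100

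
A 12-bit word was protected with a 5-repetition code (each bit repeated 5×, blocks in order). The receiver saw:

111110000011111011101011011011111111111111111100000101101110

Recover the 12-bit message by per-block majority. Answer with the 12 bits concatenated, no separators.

Block 1 (11111): 5 ones → 1
Block 2 (00000): 0 ones → 0
Block 3 (11111): 5 ones → 1
Block 4 (01110): 3 ones → 1
Block 5 (10110): 3 ones → 1
Block 6 (11011): 4 ones → 1
Block 7 (11111): 5 ones → 1
Block 8 (11111): 5 ones → 1
Block 9 (11111): 5 ones → 1
Block 10 (10000): 1 one → 0
Block 11 (01011): 3 ones → 1
Block 12 (01110): 3 ones → 1

101111111011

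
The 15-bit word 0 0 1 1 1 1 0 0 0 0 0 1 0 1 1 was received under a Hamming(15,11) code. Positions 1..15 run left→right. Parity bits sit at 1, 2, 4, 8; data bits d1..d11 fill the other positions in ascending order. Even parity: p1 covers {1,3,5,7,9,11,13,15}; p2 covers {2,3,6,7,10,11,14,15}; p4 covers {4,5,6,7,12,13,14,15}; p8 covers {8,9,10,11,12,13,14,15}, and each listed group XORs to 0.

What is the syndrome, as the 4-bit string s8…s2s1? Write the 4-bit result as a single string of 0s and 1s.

1001

s1 (pos 1,3,5,7,9,11,13,15): 0⊕1⊕1⊕0⊕0⊕0⊕0⊕1 = 1
s2 (pos 2,3,6,7,10,11,14,15): 0⊕1⊕1⊕0⊕0⊕0⊕1⊕1 = 0
s4 (pos 4,5,6,7,12,13,14,15): 1⊕1⊕1⊕0⊕1⊕0⊕1⊕1 = 0
s8 (pos 8,9,10,11,12,13,14,15): 0⊕0⊕0⊕0⊕1⊕0⊕1⊕1 = 1
Syndrome s8…s1 = 1001 → error at position 9.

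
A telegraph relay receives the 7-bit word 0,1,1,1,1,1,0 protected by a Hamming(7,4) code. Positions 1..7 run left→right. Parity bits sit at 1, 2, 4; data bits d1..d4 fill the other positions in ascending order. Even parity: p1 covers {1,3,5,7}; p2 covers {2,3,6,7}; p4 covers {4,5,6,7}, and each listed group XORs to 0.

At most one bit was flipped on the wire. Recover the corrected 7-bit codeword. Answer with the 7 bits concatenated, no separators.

s1 (pos 1,3,5,7): 0⊕1⊕1⊕0 = 0
s2 (pos 2,3,6,7): 1⊕1⊕1⊕0 = 1
s4 (pos 4,5,6,7): 1⊕1⊕1⊕0 = 1
Syndrome s4…s1 = 110 → error at position 6.
Flip position 6: 0111110 → 0111100

0111100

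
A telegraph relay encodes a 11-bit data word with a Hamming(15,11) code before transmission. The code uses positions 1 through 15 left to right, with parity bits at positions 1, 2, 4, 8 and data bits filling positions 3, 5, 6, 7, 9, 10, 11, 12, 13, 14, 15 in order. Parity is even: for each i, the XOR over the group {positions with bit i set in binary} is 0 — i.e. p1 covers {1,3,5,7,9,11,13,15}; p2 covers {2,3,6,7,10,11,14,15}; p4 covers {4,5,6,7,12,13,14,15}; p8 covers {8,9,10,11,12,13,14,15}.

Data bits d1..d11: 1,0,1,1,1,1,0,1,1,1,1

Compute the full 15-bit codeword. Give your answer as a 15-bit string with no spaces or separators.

Place data at non-parity positions: p1 p2 1 p4 0 1 1 p8 1 1 0 1 1 1 1
p1 (pos 1,3,5,7,9,11,13,15): XOR of data positions = 1⊕0⊕1⊕1⊕0⊕1⊕1 = 1
p2 (pos 2,3,6,7,10,11,14,15): XOR of data positions = 1⊕1⊕1⊕1⊕0⊕1⊕1 = 0
p4 (pos 4,5,6,7,12,13,14,15): XOR of data positions = 0⊕1⊕1⊕1⊕1⊕1⊕1 = 0
p8 (pos 8,9,10,11,12,13,14,15): XOR of data positions = 1⊕1⊕0⊕1⊕1⊕1⊕1 = 0
Codeword: 101001101101111

101001101101111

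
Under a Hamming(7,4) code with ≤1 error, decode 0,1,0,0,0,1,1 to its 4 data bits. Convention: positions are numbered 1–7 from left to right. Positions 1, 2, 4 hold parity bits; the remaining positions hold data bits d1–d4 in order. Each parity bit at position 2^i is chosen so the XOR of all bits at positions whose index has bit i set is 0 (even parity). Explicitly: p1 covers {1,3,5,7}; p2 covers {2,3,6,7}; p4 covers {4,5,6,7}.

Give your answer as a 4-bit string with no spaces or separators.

1011

s1 (pos 1,3,5,7): 0⊕0⊕0⊕1 = 1
s2 (pos 2,3,6,7): 1⊕0⊕1⊕1 = 1
s4 (pos 4,5,6,7): 0⊕0⊕1⊕1 = 0
Syndrome s4…s1 = 011 → error at position 3.
Flip position 3: 0100011 → 0110011
Read data bits from positions 3,5,6,7: 1011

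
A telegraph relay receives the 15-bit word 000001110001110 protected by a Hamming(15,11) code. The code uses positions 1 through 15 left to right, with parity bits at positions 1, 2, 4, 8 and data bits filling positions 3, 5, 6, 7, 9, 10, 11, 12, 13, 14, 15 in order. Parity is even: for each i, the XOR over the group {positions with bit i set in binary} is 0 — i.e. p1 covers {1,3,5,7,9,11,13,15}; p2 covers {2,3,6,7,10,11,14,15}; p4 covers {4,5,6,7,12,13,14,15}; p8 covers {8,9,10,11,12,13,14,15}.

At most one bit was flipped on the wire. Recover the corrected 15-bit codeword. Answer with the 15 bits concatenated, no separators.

s1 (pos 1,3,5,7,9,11,13,15): 0⊕0⊕0⊕1⊕0⊕0⊕1⊕0 = 0
s2 (pos 2,3,6,7,10,11,14,15): 0⊕0⊕1⊕1⊕0⊕0⊕1⊕0 = 1
s4 (pos 4,5,6,7,12,13,14,15): 0⊕0⊕1⊕1⊕1⊕1⊕1⊕0 = 1
s8 (pos 8,9,10,11,12,13,14,15): 1⊕0⊕0⊕0⊕1⊕1⊕1⊕0 = 0
Syndrome s8…s1 = 0110 → error at position 6.
Flip position 6: 000001110001110 → 000000110001110

000000110001110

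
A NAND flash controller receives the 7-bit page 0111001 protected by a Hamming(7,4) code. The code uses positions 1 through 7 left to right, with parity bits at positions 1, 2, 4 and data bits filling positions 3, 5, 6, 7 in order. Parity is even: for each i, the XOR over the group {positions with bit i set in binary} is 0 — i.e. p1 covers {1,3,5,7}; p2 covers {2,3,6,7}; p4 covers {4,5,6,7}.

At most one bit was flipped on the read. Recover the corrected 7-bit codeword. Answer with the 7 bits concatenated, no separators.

0011001

s1 (pos 1,3,5,7): 0⊕1⊕0⊕1 = 0
s2 (pos 2,3,6,7): 1⊕1⊕0⊕1 = 1
s4 (pos 4,5,6,7): 1⊕0⊕0⊕1 = 0
Syndrome s4…s1 = 010 → error at position 2.
Flip position 2: 0111001 → 0011001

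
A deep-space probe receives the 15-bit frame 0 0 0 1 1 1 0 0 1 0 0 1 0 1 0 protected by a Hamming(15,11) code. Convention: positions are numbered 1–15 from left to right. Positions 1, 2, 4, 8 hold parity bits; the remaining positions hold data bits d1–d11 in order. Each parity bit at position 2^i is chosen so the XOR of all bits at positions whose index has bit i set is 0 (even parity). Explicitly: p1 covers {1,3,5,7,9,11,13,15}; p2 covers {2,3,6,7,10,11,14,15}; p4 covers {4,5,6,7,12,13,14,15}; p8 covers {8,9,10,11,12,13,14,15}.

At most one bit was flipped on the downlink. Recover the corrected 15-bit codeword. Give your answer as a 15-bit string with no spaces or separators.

s1 (pos 1,3,5,7,9,11,13,15): 0⊕0⊕1⊕0⊕1⊕0⊕0⊕0 = 0
s2 (pos 2,3,6,7,10,11,14,15): 0⊕0⊕1⊕0⊕0⊕0⊕1⊕0 = 0
s4 (pos 4,5,6,7,12,13,14,15): 1⊕1⊕1⊕0⊕1⊕0⊕1⊕0 = 1
s8 (pos 8,9,10,11,12,13,14,15): 0⊕1⊕0⊕0⊕1⊕0⊕1⊕0 = 1
Syndrome s8…s1 = 1100 → error at position 12.
Flip position 12: 000111001001010 → 000111001000010

000111001000010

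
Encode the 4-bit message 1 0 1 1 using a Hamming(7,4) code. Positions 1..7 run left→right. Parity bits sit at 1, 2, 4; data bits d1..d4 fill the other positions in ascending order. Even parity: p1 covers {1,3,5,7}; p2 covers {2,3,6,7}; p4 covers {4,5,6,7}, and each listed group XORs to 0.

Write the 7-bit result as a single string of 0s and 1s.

0110011

Place data at non-parity positions: p1 p2 1 p4 0 1 1
p1 (pos 1,3,5,7): XOR of data positions = 1⊕0⊕1 = 0
p2 (pos 2,3,6,7): XOR of data positions = 1⊕1⊕1 = 1
p4 (pos 4,5,6,7): XOR of data positions = 0⊕1⊕1 = 0
Codeword: 0110011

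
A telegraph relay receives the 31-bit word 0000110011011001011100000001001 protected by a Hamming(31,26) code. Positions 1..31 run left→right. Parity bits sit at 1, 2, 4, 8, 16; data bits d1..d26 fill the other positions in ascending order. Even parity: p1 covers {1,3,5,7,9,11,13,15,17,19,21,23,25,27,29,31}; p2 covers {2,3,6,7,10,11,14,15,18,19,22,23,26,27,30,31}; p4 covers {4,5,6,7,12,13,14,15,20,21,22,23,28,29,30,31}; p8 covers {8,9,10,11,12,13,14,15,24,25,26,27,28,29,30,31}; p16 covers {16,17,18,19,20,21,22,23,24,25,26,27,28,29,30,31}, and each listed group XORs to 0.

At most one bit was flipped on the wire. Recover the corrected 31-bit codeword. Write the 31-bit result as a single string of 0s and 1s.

s1 (pos 1,3,5,7,9,11,13,15,17,19,21,23,25,27,29,31): 0⊕0⊕1⊕0⊕1⊕0⊕1⊕0⊕0⊕1⊕0⊕0⊕0⊕0⊕0⊕1 = 1
s2 (pos 2,3,6,7,10,11,14,15,18,19,22,23,26,27,30,31): 0⊕0⊕1⊕0⊕1⊕0⊕0⊕0⊕1⊕1⊕0⊕0⊕0⊕0⊕0⊕1 = 1
s4 (pos 4,5,6,7,12,13,14,15,20,21,22,23,28,29,30,31): 0⊕1⊕1⊕0⊕1⊕1⊕0⊕0⊕1⊕0⊕0⊕0⊕1⊕0⊕0⊕1 = 1
s8 (pos 8,9,10,11,12,13,14,15,24,25,26,27,28,29,30,31): 0⊕1⊕1⊕0⊕1⊕1⊕0⊕0⊕0⊕0⊕0⊕0⊕1⊕0⊕0⊕1 = 0
s16 (pos 16,17,18,19,20,21,22,23,24,25,26,27,28,29,30,31): 1⊕0⊕1⊕1⊕1⊕0⊕0⊕0⊕0⊕0⊕0⊕0⊕1⊕0⊕0⊕1 = 0
Syndrome s16…s1 = 00111 → error at position 7.
Flip position 7: 0000110011011001011100000001001 → 0000111011011001011100000001001

0000111011011001011100000001001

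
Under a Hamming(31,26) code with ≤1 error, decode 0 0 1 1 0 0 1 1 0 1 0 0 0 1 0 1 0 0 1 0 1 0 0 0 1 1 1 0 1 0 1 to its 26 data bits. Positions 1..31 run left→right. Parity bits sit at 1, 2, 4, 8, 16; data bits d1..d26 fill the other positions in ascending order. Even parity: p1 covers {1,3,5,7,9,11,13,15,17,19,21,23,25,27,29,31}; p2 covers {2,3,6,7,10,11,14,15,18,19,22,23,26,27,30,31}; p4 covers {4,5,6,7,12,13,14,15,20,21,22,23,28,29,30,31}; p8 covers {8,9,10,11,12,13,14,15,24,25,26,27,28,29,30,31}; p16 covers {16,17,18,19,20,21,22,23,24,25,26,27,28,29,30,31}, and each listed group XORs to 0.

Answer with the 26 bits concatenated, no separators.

10010100010001010001110101

s1 (pos 1,3,5,7,9,11,13,15,17,19,21,23,25,27,29,31): 0⊕1⊕0⊕1⊕0⊕0⊕0⊕0⊕0⊕1⊕1⊕0⊕1⊕1⊕1⊕1 = 0
s2 (pos 2,3,6,7,10,11,14,15,18,19,22,23,26,27,30,31): 0⊕1⊕0⊕1⊕1⊕0⊕1⊕0⊕0⊕1⊕0⊕0⊕1⊕1⊕0⊕1 = 0
s4 (pos 4,5,6,7,12,13,14,15,20,21,22,23,28,29,30,31): 1⊕0⊕0⊕1⊕0⊕0⊕1⊕0⊕0⊕1⊕0⊕0⊕0⊕1⊕0⊕1 = 0
s8 (pos 8,9,10,11,12,13,14,15,24,25,26,27,28,29,30,31): 1⊕0⊕1⊕0⊕0⊕0⊕1⊕0⊕0⊕1⊕1⊕1⊕0⊕1⊕0⊕1 = 0
s16 (pos 16,17,18,19,20,21,22,23,24,25,26,27,28,29,30,31): 1⊕0⊕0⊕1⊕0⊕1⊕0⊕0⊕0⊕1⊕1⊕1⊕0⊕1⊕0⊕1 = 0
Syndrome s16…s1 = 00000 → no error.
Read data bits from positions 3,5,6,7,9,10,11,12,13,14,15,17,18,19,20,21,22,23,24,25,26,27,28,29,30,31: 10010100010001010001110101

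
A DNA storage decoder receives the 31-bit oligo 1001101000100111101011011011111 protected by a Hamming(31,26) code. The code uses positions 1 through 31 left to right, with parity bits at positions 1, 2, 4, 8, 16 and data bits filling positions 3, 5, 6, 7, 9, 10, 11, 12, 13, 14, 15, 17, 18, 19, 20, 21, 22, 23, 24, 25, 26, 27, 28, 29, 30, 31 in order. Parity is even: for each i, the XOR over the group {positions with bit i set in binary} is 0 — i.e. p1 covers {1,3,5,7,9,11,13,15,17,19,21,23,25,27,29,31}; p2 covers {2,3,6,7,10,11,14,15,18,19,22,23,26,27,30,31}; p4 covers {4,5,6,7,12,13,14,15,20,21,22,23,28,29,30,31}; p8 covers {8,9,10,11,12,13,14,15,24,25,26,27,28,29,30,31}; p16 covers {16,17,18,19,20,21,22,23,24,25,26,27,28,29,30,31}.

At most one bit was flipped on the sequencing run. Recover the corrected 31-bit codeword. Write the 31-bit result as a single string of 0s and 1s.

s1 (pos 1,3,5,7,9,11,13,15,17,19,21,23,25,27,29,31): 1⊕0⊕1⊕1⊕0⊕1⊕0⊕1⊕1⊕1⊕1⊕0⊕1⊕1⊕1⊕1 = 0
s2 (pos 2,3,6,7,10,11,14,15,18,19,22,23,26,27,30,31): 0⊕0⊕0⊕1⊕0⊕1⊕1⊕1⊕0⊕1⊕1⊕0⊕0⊕1⊕1⊕1 = 1
s4 (pos 4,5,6,7,12,13,14,15,20,21,22,23,28,29,30,31): 1⊕1⊕0⊕1⊕0⊕0⊕1⊕1⊕0⊕1⊕1⊕0⊕1⊕1⊕1⊕1 = 1
s8 (pos 8,9,10,11,12,13,14,15,24,25,26,27,28,29,30,31): 0⊕0⊕0⊕1⊕0⊕0⊕1⊕1⊕1⊕1⊕0⊕1⊕1⊕1⊕1⊕1 = 0
s16 (pos 16,17,18,19,20,21,22,23,24,25,26,27,28,29,30,31): 1⊕1⊕0⊕1⊕0⊕1⊕1⊕0⊕1⊕1⊕0⊕1⊕1⊕1⊕1⊕1 = 0
Syndrome s16…s1 = 00110 → error at position 6.
Flip position 6: 1001101000100111101011011011111 → 1001111000100111101011011011111

1001111000100111101011011011111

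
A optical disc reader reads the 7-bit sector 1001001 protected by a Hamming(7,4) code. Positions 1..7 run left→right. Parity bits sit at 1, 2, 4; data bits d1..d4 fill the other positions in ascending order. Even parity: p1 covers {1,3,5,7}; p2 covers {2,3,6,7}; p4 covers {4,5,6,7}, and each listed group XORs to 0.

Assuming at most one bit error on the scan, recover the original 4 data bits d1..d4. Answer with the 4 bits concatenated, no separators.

0001

s1 (pos 1,3,5,7): 1⊕0⊕0⊕1 = 0
s2 (pos 2,3,6,7): 0⊕0⊕0⊕1 = 1
s4 (pos 4,5,6,7): 1⊕0⊕0⊕1 = 0
Syndrome s4…s1 = 010 → error at position 2.
Flip position 2: 1001001 → 1101001
Read data bits from positions 3,5,6,7: 0001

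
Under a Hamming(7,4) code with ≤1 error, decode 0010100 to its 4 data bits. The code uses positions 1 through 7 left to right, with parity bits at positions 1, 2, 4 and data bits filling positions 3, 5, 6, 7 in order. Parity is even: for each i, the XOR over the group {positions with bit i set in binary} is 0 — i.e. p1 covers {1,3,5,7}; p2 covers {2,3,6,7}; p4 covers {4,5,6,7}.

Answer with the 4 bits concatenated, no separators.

s1 (pos 1,3,5,7): 0⊕1⊕1⊕0 = 0
s2 (pos 2,3,6,7): 0⊕1⊕0⊕0 = 1
s4 (pos 4,5,6,7): 0⊕1⊕0⊕0 = 1
Syndrome s4…s1 = 110 → error at position 6.
Flip position 6: 0010100 → 0010110
Read data bits from positions 3,5,6,7: 1110

1110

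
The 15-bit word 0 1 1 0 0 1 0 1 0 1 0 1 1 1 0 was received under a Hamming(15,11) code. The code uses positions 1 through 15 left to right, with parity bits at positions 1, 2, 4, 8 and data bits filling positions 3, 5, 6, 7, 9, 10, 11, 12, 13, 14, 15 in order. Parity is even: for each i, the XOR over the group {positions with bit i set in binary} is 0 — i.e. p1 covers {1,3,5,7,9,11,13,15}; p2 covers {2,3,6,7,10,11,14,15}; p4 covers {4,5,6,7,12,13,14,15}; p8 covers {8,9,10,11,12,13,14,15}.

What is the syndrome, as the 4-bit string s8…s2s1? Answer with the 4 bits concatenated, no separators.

1010

s1 (pos 1,3,5,7,9,11,13,15): 0⊕1⊕0⊕0⊕0⊕0⊕1⊕0 = 0
s2 (pos 2,3,6,7,10,11,14,15): 1⊕1⊕1⊕0⊕1⊕0⊕1⊕0 = 1
s4 (pos 4,5,6,7,12,13,14,15): 0⊕0⊕1⊕0⊕1⊕1⊕1⊕0 = 0
s8 (pos 8,9,10,11,12,13,14,15): 1⊕0⊕1⊕0⊕1⊕1⊕1⊕0 = 1
Syndrome s8…s1 = 1010 → error at position 10.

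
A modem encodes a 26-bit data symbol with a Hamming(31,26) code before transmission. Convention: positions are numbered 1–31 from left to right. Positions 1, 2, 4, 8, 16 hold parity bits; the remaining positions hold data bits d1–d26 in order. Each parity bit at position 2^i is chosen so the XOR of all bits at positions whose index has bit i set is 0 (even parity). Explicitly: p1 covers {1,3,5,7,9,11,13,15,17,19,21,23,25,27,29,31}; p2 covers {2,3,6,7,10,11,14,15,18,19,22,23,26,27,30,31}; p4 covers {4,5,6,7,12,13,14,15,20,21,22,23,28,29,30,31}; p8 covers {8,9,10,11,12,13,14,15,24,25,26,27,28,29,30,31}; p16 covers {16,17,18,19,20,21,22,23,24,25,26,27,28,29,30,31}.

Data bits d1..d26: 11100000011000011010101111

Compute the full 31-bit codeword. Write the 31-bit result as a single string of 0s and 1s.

Place data at non-parity positions: p1 p2 1 p4 1 1 0 p8 0 0 0 0 0 1 1 p16 0 0 0 0 1 1 0 1 0 1 0 1 1 1 1
p1 (pos 1,3,5,7,9,11,13,15,17,19,21,23,25,27,29,31): XOR of data positions = 1⊕1⊕0⊕0⊕0⊕0⊕1⊕0⊕0⊕1⊕0⊕0⊕0⊕1⊕1 = 0
p2 (pos 2,3,6,7,10,11,14,15,18,19,22,23,26,27,30,31): XOR of data positions = 1⊕1⊕0⊕0⊕0⊕1⊕1⊕0⊕0⊕1⊕0⊕1⊕0⊕1⊕1 = 0
p4 (pos 4,5,6,7,12,13,14,15,20,21,22,23,28,29,30,31): XOR of data positions = 1⊕1⊕0⊕0⊕0⊕1⊕1⊕0⊕1⊕1⊕0⊕1⊕1⊕1⊕1 = 0
p8 (pos 8,9,10,11,12,13,14,15,24,25,26,27,28,29,30,31): XOR of data positions = 0⊕0⊕0⊕0⊕0⊕1⊕1⊕1⊕0⊕1⊕0⊕1⊕1⊕1⊕1 = 0
p16 (pos 16,17,18,19,20,21,22,23,24,25,26,27,28,29,30,31): XOR of data positions = 0⊕0⊕0⊕0⊕1⊕1⊕0⊕1⊕0⊕1⊕0⊕1⊕1⊕1⊕1 = 0
Codeword: 0010110000000110000011010101111

0010110000000110000011010101111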